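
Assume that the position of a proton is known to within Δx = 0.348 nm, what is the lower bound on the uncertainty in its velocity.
90.588 m/s

Using the Heisenberg uncertainty principle and Δp = mΔv:
ΔxΔp ≥ ℏ/2
Δx(mΔv) ≥ ℏ/2

The minimum uncertainty in velocity is:
Δv_min = ℏ/(2mΔx)
Δv_min = (1.055e-34 J·s) / (2 × 1.673e-27 kg × 3.480e-10 m)
Δv_min = 9.059e+01 m/s = 90.588 m/s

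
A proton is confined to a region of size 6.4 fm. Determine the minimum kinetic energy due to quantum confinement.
126.647 keV

Using the uncertainty principle:

1. Position uncertainty: Δx ≈ 6.400e-15 m
2. Minimum momentum uncertainty: Δp = ℏ/(2Δx) = 8.239e-21 kg·m/s
3. Minimum kinetic energy:
   KE = (Δp)²/(2m) = (8.239e-21)²/(2 × 1.673e-27 kg)
   KE = 2.029e-14 J = 126.647 keV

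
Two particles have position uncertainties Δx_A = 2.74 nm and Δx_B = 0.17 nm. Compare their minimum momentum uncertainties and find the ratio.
Particle B has the larger minimum momentum uncertainty, by a factor of 16.12.

For each particle, the minimum momentum uncertainty is Δp_min = ℏ/(2Δx):

Particle A: Δp_A = ℏ/(2×2.740e-09 m) = 1.924e-26 kg·m/s
Particle B: Δp_B = ℏ/(2×1.700e-10 m) = 3.102e-25 kg·m/s

Ratio: Δp_B/Δp_A = 16.12

Since Δp_min ∝ 1/Δx, the particle with smaller position uncertainty (B) has larger momentum uncertainty.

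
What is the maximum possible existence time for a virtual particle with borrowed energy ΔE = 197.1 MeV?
1.670 ys

Using the energy-time uncertainty principle:
ΔEΔt ≥ ℏ/2

For a virtual particle borrowing energy ΔE, the maximum lifetime is:
Δt_max = ℏ/(2ΔE)

Converting energy:
ΔE = 197.1 MeV = 3.158e-11 J

Δt_max = (1.055e-34 J·s) / (2 × 3.158e-11 J)
Δt_max = 1.670e-24 s = 1.670 ys

Virtual particles with higher borrowed energy exist for shorter times.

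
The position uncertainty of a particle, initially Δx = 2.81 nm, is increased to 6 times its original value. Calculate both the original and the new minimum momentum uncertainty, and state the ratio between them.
Original Δp_min = 1.876 × 10^-26 kg·m/s; new Δp'_min = 3.127 × 10^-27 kg·m/s; ratio Δp'_min/Δp_min = 1/6.

From the uncertainty principle ΔxΔp ≥ ℏ/2, the minimum momentum uncertainty is Δp_min = ℏ/(2Δx).

Original (Δx = 2.81 nm = 2.810e-09 m):
Δp_min = (1.055e-34 J·s)/(2 × 2.810e-09 m) = 1.876e-26 kg·m/s

When Δx → 6Δx:
Δp'_min = ℏ/(2 × 6Δx) = (1/6) × ℏ/(2Δx) = (1/6) × Δp_min
Δp'_min = 1/6 × 1.876e-26 kg·m/s = 3.127e-27 kg·m/s

Since Δp_min ∝ 1/Δx, when Δx is increased to 6 times its original value, Δp_min decreases to 1/6 of its original value.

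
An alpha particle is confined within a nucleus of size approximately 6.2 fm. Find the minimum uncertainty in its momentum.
8.505 × 10^-21 kg·m/s

Using the Heisenberg uncertainty principle:
ΔxΔp ≥ ℏ/2

With Δx ≈ L = 6.200e-15 m (the confinement size):
Δp_min = ℏ/(2Δx)
Δp_min = (1.055e-34 J·s) / (2 × 6.200e-15 m)
Δp_min = 8.505e-21 kg·m/s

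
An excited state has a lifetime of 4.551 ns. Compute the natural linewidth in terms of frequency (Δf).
17.486 MHz

Using the energy-time uncertainty principle and E = hf:
ΔEΔt ≥ ℏ/2
hΔf·Δt ≥ ℏ/2

The minimum frequency uncertainty is:
Δf = ℏ/(2hτ) = 1/(4πτ)
Δf = 1/(4π × 4.551e-09 s)
Δf = 1.749e+07 Hz = 17.486 MHz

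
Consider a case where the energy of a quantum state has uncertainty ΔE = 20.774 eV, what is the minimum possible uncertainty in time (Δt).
15.842 as

Using the energy-time uncertainty principle:
ΔEΔt ≥ ℏ/2

The minimum uncertainty in time is:
Δt_min = ℏ/(2ΔE)
Δt_min = (1.055e-34 J·s) / (2 × 3.328e-18 J)
Δt_min = 1.584e-17 s = 15.842 as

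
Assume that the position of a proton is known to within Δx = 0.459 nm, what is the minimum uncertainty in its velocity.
68.681 m/s

Using the Heisenberg uncertainty principle and Δp = mΔv:
ΔxΔp ≥ ℏ/2
Δx(mΔv) ≥ ℏ/2

The minimum uncertainty in velocity is:
Δv_min = ℏ/(2mΔx)
Δv_min = (1.055e-34 J·s) / (2 × 1.673e-27 kg × 4.590e-10 m)
Δv_min = 6.868e+01 m/s = 68.681 m/s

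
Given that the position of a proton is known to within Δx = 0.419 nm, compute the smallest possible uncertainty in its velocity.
75.238 m/s

Using the Heisenberg uncertainty principle and Δp = mΔv:
ΔxΔp ≥ ℏ/2
Δx(mΔv) ≥ ℏ/2

The minimum uncertainty in velocity is:
Δv_min = ℏ/(2mΔx)
Δv_min = (1.055e-34 J·s) / (2 × 1.673e-27 kg × 4.190e-10 m)
Δv_min = 7.524e+01 m/s = 75.238 m/s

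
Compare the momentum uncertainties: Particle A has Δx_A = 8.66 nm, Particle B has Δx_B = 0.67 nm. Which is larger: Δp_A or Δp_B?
Particle B has the larger minimum momentum uncertainty, by a factor of 12.93.

For each particle, the minimum momentum uncertainty is Δp_min = ℏ/(2Δx):

Particle A: Δp_A = ℏ/(2×8.660e-09 m) = 6.089e-27 kg·m/s
Particle B: Δp_B = ℏ/(2×6.700e-10 m) = 7.870e-26 kg·m/s

Ratio: Δp_B/Δp_A = 12.93

Since Δp_min ∝ 1/Δx, the particle with smaller position uncertainty (B) has larger momentum uncertainty.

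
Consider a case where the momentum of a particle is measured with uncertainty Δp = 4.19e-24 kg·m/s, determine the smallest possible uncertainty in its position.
12.584 pm

Using the Heisenberg uncertainty principle:
ΔxΔp ≥ ℏ/2

The minimum uncertainty in position is:
Δx_min = ℏ/(2Δp)
Δx_min = (1.055e-34 J·s) / (2 × 4.190e-24 kg·m/s)
Δx_min = 1.258e-11 m = 12.584 pm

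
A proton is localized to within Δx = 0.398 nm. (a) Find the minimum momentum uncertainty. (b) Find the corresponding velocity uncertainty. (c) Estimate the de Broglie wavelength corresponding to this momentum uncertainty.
(a) Δp_min = 1.325 × 10^-25 kg·m/s
(b) Δv_min = 79.207 m/s
(c) λ_dB = 5.001 nm

Step-by-step:

(a) From the uncertainty principle:
Δp_min = ℏ/(2Δx) = (1.055e-34 J·s)/(2 × 3.980e-10 m) = 1.325e-25 kg·m/s

(b) The velocity uncertainty:
Δv = Δp/m = (1.325e-25 kg·m/s)/(1.673e-27 kg) = 7.921e+01 m/s = 79.207 m/s

(c) The de Broglie wavelength for this momentum:
λ = h/p = (6.626e-34 J·s)/(1.325e-25 kg·m/s) = 5.001e-09 m = 5.001 nm

Note: The de Broglie wavelength is comparable to the localization size, as expected from wave-particle duality.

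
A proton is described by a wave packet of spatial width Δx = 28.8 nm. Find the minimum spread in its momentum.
1.831 × 10^-27 kg·m/s

For a wave packet, the spatial width Δx and momentum spread Δp are related by the uncertainty principle:
ΔxΔp ≥ ℏ/2

The minimum momentum spread is:
Δp_min = ℏ/(2Δx)
Δp_min = (1.055e-34 J·s) / (2 × 2.880e-08 m)
Δp_min = 1.831e-27 kg·m/s

A wave packet cannot have both a well-defined position and well-defined momentum.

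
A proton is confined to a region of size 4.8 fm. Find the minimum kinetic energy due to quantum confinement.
225.150 keV

Using the uncertainty principle:

1. Position uncertainty: Δx ≈ 4.800e-15 m
2. Minimum momentum uncertainty: Δp = ℏ/(2Δx) = 1.099e-20 kg·m/s
3. Minimum kinetic energy:
   KE = (Δp)²/(2m) = (1.099e-20)²/(2 × 1.673e-27 kg)
   KE = 3.607e-14 J = 225.150 keV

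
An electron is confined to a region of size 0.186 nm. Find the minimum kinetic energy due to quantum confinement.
275.320 meV

Using the uncertainty principle:

1. Position uncertainty: Δx ≈ 1.860e-10 m
2. Minimum momentum uncertainty: Δp = ℏ/(2Δx) = 2.835e-25 kg·m/s
3. Minimum kinetic energy:
   KE = (Δp)²/(2m) = (2.835e-25)²/(2 × 9.109e-31 kg)
   KE = 4.411e-20 J = 275.320 meV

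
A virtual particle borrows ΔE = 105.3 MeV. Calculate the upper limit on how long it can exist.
3.125 ys

Using the energy-time uncertainty principle:
ΔEΔt ≥ ℏ/2

For a virtual particle borrowing energy ΔE, the maximum lifetime is:
Δt_max = ℏ/(2ΔE)

Converting energy:
ΔE = 105.3 MeV = 1.687e-11 J

Δt_max = (1.055e-34 J·s) / (2 × 1.687e-11 J)
Δt_max = 3.125e-24 s = 3.125 ys

Virtual particles with higher borrowed energy exist for shorter times.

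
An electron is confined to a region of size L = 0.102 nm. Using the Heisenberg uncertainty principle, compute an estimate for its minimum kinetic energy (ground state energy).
915.509 meV

Using the uncertainty principle to estimate ground state energy:

1. The position uncertainty is approximately the confinement size:
   Δx ≈ L = 1.020e-10 m

2. From ΔxΔp ≥ ℏ/2, the minimum momentum uncertainty is:
   Δp ≈ ℏ/(2L) = 5.169e-25 kg·m/s

3. The kinetic energy is approximately:
   KE ≈ (Δp)²/(2m) = (5.169e-25)²/(2 × 9.109e-31 kg)
   KE ≈ 1.467e-19 J = 915.509 meV

This is an order-of-magnitude estimate of the ground state energy.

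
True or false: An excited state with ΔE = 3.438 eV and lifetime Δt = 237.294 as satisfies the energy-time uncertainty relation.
Yes, it satisfies the uncertainty relation.

Calculate the product ΔEΔt:
ΔE = 3.438 eV = 5.508e-19 J
ΔEΔt = (5.508e-19 J) × (2.373e-16 s)
ΔEΔt = 1.307e-34 J·s

Compare to the minimum allowed value ℏ/2:
ℏ/2 = 5.273e-35 J·s

Since ΔEΔt = 1.307e-34 J·s ≥ 5.273e-35 J·s = ℏ/2,
this satisfies the uncertainty relation.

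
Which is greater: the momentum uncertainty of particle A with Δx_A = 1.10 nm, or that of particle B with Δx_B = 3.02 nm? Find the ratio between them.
Particle A has the larger minimum momentum uncertainty, by a factor of 2.75.

For each particle, the minimum momentum uncertainty is Δp_min = ℏ/(2Δx):

Particle A: Δp_A = ℏ/(2×1.100e-09 m) = 4.794e-26 kg·m/s
Particle B: Δp_B = ℏ/(2×3.020e-09 m) = 1.746e-26 kg·m/s

Ratio: Δp_A/Δp_B = 2.75

Since Δp_min ∝ 1/Δx, the particle with smaller position uncertainty (A) has larger momentum uncertainty.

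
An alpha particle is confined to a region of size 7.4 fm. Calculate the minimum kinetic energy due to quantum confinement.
23.846 keV

Using the uncertainty principle:

1. Position uncertainty: Δx ≈ 7.400e-15 m
2. Minimum momentum uncertainty: Δp = ℏ/(2Δx) = 7.125e-21 kg·m/s
3. Minimum kinetic energy:
   KE = (Δp)²/(2m) = (7.125e-21)²/(2 × 6.645e-27 kg)
   KE = 3.821e-15 J = 23.846 keV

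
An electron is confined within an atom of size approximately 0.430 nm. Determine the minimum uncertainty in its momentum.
1.226 × 10^-25 kg·m/s

Using the Heisenberg uncertainty principle:
ΔxΔp ≥ ℏ/2

With Δx ≈ L = 4.300e-10 m (the confinement size):
Δp_min = ℏ/(2Δx)
Δp_min = (1.055e-34 J·s) / (2 × 4.300e-10 m)
Δp_min = 1.226e-25 kg·m/s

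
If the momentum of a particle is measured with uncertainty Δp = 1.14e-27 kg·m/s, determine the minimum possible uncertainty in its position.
46.253 nm

Using the Heisenberg uncertainty principle:
ΔxΔp ≥ ℏ/2

The minimum uncertainty in position is:
Δx_min = ℏ/(2Δp)
Δx_min = (1.055e-34 J·s) / (2 × 1.140e-27 kg·m/s)
Δx_min = 4.625e-08 m = 46.253 nm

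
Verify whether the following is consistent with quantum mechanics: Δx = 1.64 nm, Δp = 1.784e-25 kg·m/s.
Yes, it satisfies the uncertainty principle.

Calculate the product ΔxΔp:
ΔxΔp = (1.640e-09 m) × (1.784e-25 kg·m/s)
ΔxΔp = 2.926e-34 J·s

Compare to the minimum allowed value ℏ/2:
ℏ/2 = 5.273e-35 J·s

Since ΔxΔp = 2.926e-34 J·s ≥ 5.273e-35 J·s = ℏ/2,
the measurement satisfies the uncertainty principle.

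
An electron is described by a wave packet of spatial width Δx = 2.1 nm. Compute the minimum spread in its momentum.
2.511 × 10^-26 kg·m/s

For a wave packet, the spatial width Δx and momentum spread Δp are related by the uncertainty principle:
ΔxΔp ≥ ℏ/2

The minimum momentum spread is:
Δp_min = ℏ/(2Δx)
Δp_min = (1.055e-34 J·s) / (2 × 2.100e-09 m)
Δp_min = 2.511e-26 kg·m/s

A wave packet cannot have both a well-defined position and well-defined momentum.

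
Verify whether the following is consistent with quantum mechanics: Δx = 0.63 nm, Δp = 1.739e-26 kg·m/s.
No, it violates the uncertainty principle (impossible measurement).

Calculate the product ΔxΔp:
ΔxΔp = (6.300e-10 m) × (1.739e-26 kg·m/s)
ΔxΔp = 1.096e-35 J·s

Compare to the minimum allowed value ℏ/2:
ℏ/2 = 5.273e-35 J·s

Since ΔxΔp = 1.096e-35 J·s < 5.273e-35 J·s = ℏ/2,
the measurement violates the uncertainty principle.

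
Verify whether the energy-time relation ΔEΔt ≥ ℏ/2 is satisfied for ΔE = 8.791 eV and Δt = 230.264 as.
Yes, it satisfies the uncertainty relation.

Calculate the product ΔEΔt:
ΔE = 8.791 eV = 1.408e-18 J
ΔEΔt = (1.408e-18 J) × (2.303e-16 s)
ΔEΔt = 3.243e-34 J·s

Compare to the minimum allowed value ℏ/2:
ℏ/2 = 5.273e-35 J·s

Since ΔEΔt = 3.243e-34 J·s ≥ 5.273e-35 J·s = ℏ/2,
this satisfies the uncertainty relation.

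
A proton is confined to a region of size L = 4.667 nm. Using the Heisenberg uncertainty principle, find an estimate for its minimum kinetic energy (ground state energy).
238.165 neV

Using the uncertainty principle to estimate ground state energy:

1. The position uncertainty is approximately the confinement size:
   Δx ≈ L = 4.667e-09 m

2. From ΔxΔp ≥ ℏ/2, the minimum momentum uncertainty is:
   Δp ≈ ℏ/(2L) = 1.130e-26 kg·m/s

3. The kinetic energy is approximately:
   KE ≈ (Δp)²/(2m) = (1.130e-26)²/(2 × 1.673e-27 kg)
   KE ≈ 3.816e-26 J = 238.165 neV

This is an order-of-magnitude estimate of the ground state energy.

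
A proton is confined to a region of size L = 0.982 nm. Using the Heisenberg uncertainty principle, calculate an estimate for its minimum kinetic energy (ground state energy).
5.379 μeV

Using the uncertainty principle to estimate ground state energy:

1. The position uncertainty is approximately the confinement size:
   Δx ≈ L = 9.820e-10 m

2. From ΔxΔp ≥ ℏ/2, the minimum momentum uncertainty is:
   Δp ≈ ℏ/(2L) = 5.370e-26 kg·m/s

3. The kinetic energy is approximately:
   KE ≈ (Δp)²/(2m) = (5.370e-26)²/(2 × 1.673e-27 kg)
   KE ≈ 8.619e-25 J = 5.379 μeV

This is an order-of-magnitude estimate of the ground state energy.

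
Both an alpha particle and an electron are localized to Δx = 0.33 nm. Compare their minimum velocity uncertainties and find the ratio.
The electron has the larger minimum velocity uncertainty, by a ratio of 7294.3.

For both particles, Δp_min = ℏ/(2Δx) = 1.598e-25 kg·m/s (same for both).

The velocity uncertainty is Δv = Δp/m:
- alpha particle: Δv = 1.598e-25 / 6.645e-27 = 2.405e+01 m/s = 24.047 m/s
- electron: Δv = 1.598e-25 / 9.109e-31 = 1.754e+05 m/s = 175.406 km/s

Ratio: 1.754e+05 / 2.405e+01 = 7294.3

The lighter particle has larger velocity uncertainty because Δv ∝ 1/m.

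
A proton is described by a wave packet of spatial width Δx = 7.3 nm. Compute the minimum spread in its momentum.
7.223 × 10^-27 kg·m/s

For a wave packet, the spatial width Δx and momentum spread Δp are related by the uncertainty principle:
ΔxΔp ≥ ℏ/2

The minimum momentum spread is:
Δp_min = ℏ/(2Δx)
Δp_min = (1.055e-34 J·s) / (2 × 7.300e-09 m)
Δp_min = 7.223e-27 kg·m/s

A wave packet cannot have both a well-defined position and well-defined momentum.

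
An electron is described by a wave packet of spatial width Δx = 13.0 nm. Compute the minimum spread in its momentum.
4.056 × 10^-27 kg·m/s

For a wave packet, the spatial width Δx and momentum spread Δp are related by the uncertainty principle:
ΔxΔp ≥ ℏ/2

The minimum momentum spread is:
Δp_min = ℏ/(2Δx)
Δp_min = (1.055e-34 J·s) / (2 × 1.300e-08 m)
Δp_min = 4.056e-27 kg·m/s

A wave packet cannot have both a well-defined position and well-defined momentum.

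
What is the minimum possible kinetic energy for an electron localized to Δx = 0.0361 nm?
7.309 eV

Localizing a particle requires giving it sufficient momentum uncertainty:

1. From uncertainty principle: Δp ≥ ℏ/(2Δx)
   Δp_min = (1.055e-34 J·s) / (2 × 3.610e-11 m)
   Δp_min = 1.461e-24 kg·m/s

2. This momentum uncertainty corresponds to kinetic energy:
   KE ≈ (Δp)²/(2m) = (1.461e-24)²/(2 × 9.109e-31 kg)
   KE = 1.171e-18 J = 7.309 eV

Tighter localization requires more energy.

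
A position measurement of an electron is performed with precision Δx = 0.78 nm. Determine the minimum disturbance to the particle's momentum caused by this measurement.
6.760 × 10^-26 kg·m/s

The uncertainty principle implies that measuring position disturbs momentum:
ΔxΔp ≥ ℏ/2

When we measure position with precision Δx, we necessarily introduce a momentum uncertainty:
Δp ≥ ℏ/(2Δx)
Δp_min = (1.055e-34 J·s) / (2 × 7.800e-10 m)
Δp_min = 6.760e-26 kg·m/s

The more precisely we measure position, the greater the momentum disturbance.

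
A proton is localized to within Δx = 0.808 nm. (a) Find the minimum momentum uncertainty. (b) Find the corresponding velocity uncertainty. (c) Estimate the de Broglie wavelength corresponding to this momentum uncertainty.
(a) Δp_min = 6.526 × 10^-26 kg·m/s
(b) Δv_min = 39.015 m/s
(c) λ_dB = 10.154 nm

Step-by-step:

(a) From the uncertainty principle:
Δp_min = ℏ/(2Δx) = (1.055e-34 J·s)/(2 × 8.080e-10 m) = 6.526e-26 kg·m/s

(b) The velocity uncertainty:
Δv = Δp/m = (6.526e-26 kg·m/s)/(1.673e-27 kg) = 3.902e+01 m/s = 39.015 m/s

(c) The de Broglie wavelength for this momentum:
λ = h/p = (6.626e-34 J·s)/(6.526e-26 kg·m/s) = 1.015e-08 m = 10.154 nm

Note: The de Broglie wavelength is comparable to the localization size, as expected from wave-particle duality.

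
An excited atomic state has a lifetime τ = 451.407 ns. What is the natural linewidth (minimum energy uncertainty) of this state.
729.067 peV

Using the energy-time uncertainty principle:
ΔEΔt ≥ ℏ/2

The lifetime τ represents the time uncertainty Δt.
The natural linewidth (minimum energy uncertainty) is:

ΔE = ℏ/(2τ)
ΔE = (1.055e-34 J·s) / (2 × 4.514e-07 s)
ΔE = 1.168e-28 J = 729.067 peV

This natural linewidth limits the precision of spectroscopic measurements.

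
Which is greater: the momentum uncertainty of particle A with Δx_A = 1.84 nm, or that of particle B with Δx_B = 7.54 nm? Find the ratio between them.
Particle A has the larger minimum momentum uncertainty, by a factor of 4.10.

For each particle, the minimum momentum uncertainty is Δp_min = ℏ/(2Δx):

Particle A: Δp_A = ℏ/(2×1.840e-09 m) = 2.866e-26 kg·m/s
Particle B: Δp_B = ℏ/(2×7.540e-09 m) = 6.993e-27 kg·m/s

Ratio: Δp_A/Δp_B = 4.10

Since Δp_min ∝ 1/Δx, the particle with smaller position uncertainty (A) has larger momentum uncertainty.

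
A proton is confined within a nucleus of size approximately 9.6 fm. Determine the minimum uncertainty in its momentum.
5.493 × 10^-21 kg·m/s

Using the Heisenberg uncertainty principle:
ΔxΔp ≥ ℏ/2

With Δx ≈ L = 9.600e-15 m (the confinement size):
Δp_min = ℏ/(2Δx)
Δp_min = (1.055e-34 J·s) / (2 × 9.600e-15 m)
Δp_min = 5.493e-21 kg·m/s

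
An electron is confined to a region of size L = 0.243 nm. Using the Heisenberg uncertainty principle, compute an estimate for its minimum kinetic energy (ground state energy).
161.306 meV

Using the uncertainty principle to estimate ground state energy:

1. The position uncertainty is approximately the confinement size:
   Δx ≈ L = 2.430e-10 m

2. From ΔxΔp ≥ ℏ/2, the minimum momentum uncertainty is:
   Δp ≈ ℏ/(2L) = 2.170e-25 kg·m/s

3. The kinetic energy is approximately:
   KE ≈ (Δp)²/(2m) = (2.170e-25)²/(2 × 9.109e-31 kg)
   KE ≈ 2.584e-20 J = 161.306 meV

This is an order-of-magnitude estimate of the ground state energy.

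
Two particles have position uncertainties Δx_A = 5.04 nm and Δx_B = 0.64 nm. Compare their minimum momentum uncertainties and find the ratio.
Particle B has the larger minimum momentum uncertainty, by a factor of 7.88.

For each particle, the minimum momentum uncertainty is Δp_min = ℏ/(2Δx):

Particle A: Δp_A = ℏ/(2×5.040e-09 m) = 1.046e-26 kg·m/s
Particle B: Δp_B = ℏ/(2×6.400e-10 m) = 8.239e-26 kg·m/s

Ratio: Δp_B/Δp_A = 7.88

Since Δp_min ∝ 1/Δx, the particle with smaller position uncertainty (B) has larger momentum uncertainty.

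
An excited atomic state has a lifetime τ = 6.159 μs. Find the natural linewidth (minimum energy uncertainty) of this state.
53.435 peV

Using the energy-time uncertainty principle:
ΔEΔt ≥ ℏ/2

The lifetime τ represents the time uncertainty Δt.
The natural linewidth (minimum energy uncertainty) is:

ΔE = ℏ/(2τ)
ΔE = (1.055e-34 J·s) / (2 × 6.159e-06 s)
ΔE = 8.561e-30 J = 53.435 peV

This natural linewidth limits the precision of spectroscopic measurements.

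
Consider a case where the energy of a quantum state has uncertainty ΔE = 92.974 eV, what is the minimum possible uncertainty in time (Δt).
3.540 as

Using the energy-time uncertainty principle:
ΔEΔt ≥ ℏ/2

The minimum uncertainty in time is:
Δt_min = ℏ/(2ΔE)
Δt_min = (1.055e-34 J·s) / (2 × 1.490e-17 J)
Δt_min = 3.540e-18 s = 3.540 as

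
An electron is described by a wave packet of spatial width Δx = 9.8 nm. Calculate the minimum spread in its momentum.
5.380 × 10^-27 kg·m/s

For a wave packet, the spatial width Δx and momentum spread Δp are related by the uncertainty principle:
ΔxΔp ≥ ℏ/2

The minimum momentum spread is:
Δp_min = ℏ/(2Δx)
Δp_min = (1.055e-34 J·s) / (2 × 9.800e-09 m)
Δp_min = 5.380e-27 kg·m/s

A wave packet cannot have both a well-defined position and well-defined momentum.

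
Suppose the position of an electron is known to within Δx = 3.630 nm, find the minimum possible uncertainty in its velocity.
15.946 km/s

Using the Heisenberg uncertainty principle and Δp = mΔv:
ΔxΔp ≥ ℏ/2
Δx(mΔv) ≥ ℏ/2

The minimum uncertainty in velocity is:
Δv_min = ℏ/(2mΔx)
Δv_min = (1.055e-34 J·s) / (2 × 9.109e-31 kg × 3.630e-09 m)
Δv_min = 1.595e+04 m/s = 15.946 km/s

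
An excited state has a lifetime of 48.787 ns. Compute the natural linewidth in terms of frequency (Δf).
1.631 MHz

Using the energy-time uncertainty principle and E = hf:
ΔEΔt ≥ ℏ/2
hΔf·Δt ≥ ℏ/2

The minimum frequency uncertainty is:
Δf = ℏ/(2hτ) = 1/(4πτ)
Δf = 1/(4π × 4.879e-08 s)
Δf = 1.631e+06 Hz = 1.631 MHz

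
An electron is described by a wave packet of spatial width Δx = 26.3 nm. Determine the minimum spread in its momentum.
2.005 × 10^-27 kg·m/s

For a wave packet, the spatial width Δx and momentum spread Δp are related by the uncertainty principle:
ΔxΔp ≥ ℏ/2

The minimum momentum spread is:
Δp_min = ℏ/(2Δx)
Δp_min = (1.055e-34 J·s) / (2 × 2.630e-08 m)
Δp_min = 2.005e-27 kg·m/s

A wave packet cannot have both a well-defined position and well-defined momentum.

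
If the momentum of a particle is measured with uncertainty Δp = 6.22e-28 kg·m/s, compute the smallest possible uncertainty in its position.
84.773 nm

Using the Heisenberg uncertainty principle:
ΔxΔp ≥ ℏ/2

The minimum uncertainty in position is:
Δx_min = ℏ/(2Δp)
Δx_min = (1.055e-34 J·s) / (2 × 6.220e-28 kg·m/s)
Δx_min = 8.477e-08 m = 84.773 nm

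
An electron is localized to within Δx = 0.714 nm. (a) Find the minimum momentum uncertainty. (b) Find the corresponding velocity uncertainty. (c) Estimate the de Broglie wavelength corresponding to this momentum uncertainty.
(a) Δp_min = 7.385 × 10^-26 kg·m/s
(b) Δv_min = 81.070 km/s
(c) λ_dB = 8.972 nm

Step-by-step:

(a) From the uncertainty principle:
Δp_min = ℏ/(2Δx) = (1.055e-34 J·s)/(2 × 7.140e-10 m) = 7.385e-26 kg·m/s

(b) The velocity uncertainty:
Δv = Δp/m = (7.385e-26 kg·m/s)/(9.109e-31 kg) = 8.107e+04 m/s = 81.070 km/s

(c) The de Broglie wavelength for this momentum:
λ = h/p = (6.626e-34 J·s)/(7.385e-26 kg·m/s) = 8.972e-09 m = 8.972 nm

Note: The de Broglie wavelength is comparable to the localization size, as expected from wave-particle duality.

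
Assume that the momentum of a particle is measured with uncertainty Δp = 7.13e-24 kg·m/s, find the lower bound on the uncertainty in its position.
7.395 pm

Using the Heisenberg uncertainty principle:
ΔxΔp ≥ ℏ/2

The minimum uncertainty in position is:
Δx_min = ℏ/(2Δp)
Δx_min = (1.055e-34 J·s) / (2 × 7.130e-24 kg·m/s)
Δx_min = 7.395e-12 m = 7.395 pm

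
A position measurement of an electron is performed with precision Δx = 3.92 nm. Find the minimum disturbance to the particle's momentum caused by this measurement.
1.345 × 10^-26 kg·m/s

The uncertainty principle implies that measuring position disturbs momentum:
ΔxΔp ≥ ℏ/2

When we measure position with precision Δx, we necessarily introduce a momentum uncertainty:
Δp ≥ ℏ/(2Δx)
Δp_min = (1.055e-34 J·s) / (2 × 3.920e-09 m)
Δp_min = 1.345e-26 kg·m/s

The more precisely we measure position, the greater the momentum disturbance.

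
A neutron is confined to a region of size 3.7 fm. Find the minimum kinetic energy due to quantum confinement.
378.401 keV

Using the uncertainty principle:

1. Position uncertainty: Δx ≈ 3.700e-15 m
2. Minimum momentum uncertainty: Δp = ℏ/(2Δx) = 1.425e-20 kg·m/s
3. Minimum kinetic energy:
   KE = (Δp)²/(2m) = (1.425e-20)²/(2 × 1.675e-27 kg)
   KE = 6.063e-14 J = 378.401 keV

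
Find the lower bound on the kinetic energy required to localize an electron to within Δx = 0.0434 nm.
5.057 eV

Localizing a particle requires giving it sufficient momentum uncertainty:

1. From uncertainty principle: Δp ≥ ℏ/(2Δx)
   Δp_min = (1.055e-34 J·s) / (2 × 4.340e-11 m)
   Δp_min = 1.215e-24 kg·m/s

2. This momentum uncertainty corresponds to kinetic energy:
   KE ≈ (Δp)²/(2m) = (1.215e-24)²/(2 × 9.109e-31 kg)
   KE = 8.102e-19 J = 5.057 eV

Tighter localization requires more energy.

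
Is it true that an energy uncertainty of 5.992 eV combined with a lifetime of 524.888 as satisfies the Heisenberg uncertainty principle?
Yes, it satisfies the uncertainty relation.

Calculate the product ΔEΔt:
ΔE = 5.992 eV = 9.600e-19 J
ΔEΔt = (9.600e-19 J) × (5.249e-16 s)
ΔEΔt = 5.039e-34 J·s

Compare to the minimum allowed value ℏ/2:
ℏ/2 = 5.273e-35 J·s

Since ΔEΔt = 5.039e-34 J·s ≥ 5.273e-35 J·s = ℏ/2,
this satisfies the uncertainty relation.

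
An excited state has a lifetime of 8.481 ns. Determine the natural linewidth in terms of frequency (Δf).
9.383 MHz

Using the energy-time uncertainty principle and E = hf:
ΔEΔt ≥ ℏ/2
hΔf·Δt ≥ ℏ/2

The minimum frequency uncertainty is:
Δf = ℏ/(2hτ) = 1/(4πτ)
Δf = 1/(4π × 8.481e-09 s)
Δf = 9.383e+06 Hz = 9.383 MHz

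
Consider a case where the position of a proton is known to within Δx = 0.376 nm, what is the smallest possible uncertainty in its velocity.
83.842 m/s

Using the Heisenberg uncertainty principle and Δp = mΔv:
ΔxΔp ≥ ℏ/2
Δx(mΔv) ≥ ℏ/2

The minimum uncertainty in velocity is:
Δv_min = ℏ/(2mΔx)
Δv_min = (1.055e-34 J·s) / (2 × 1.673e-27 kg × 3.760e-10 m)
Δv_min = 8.384e+01 m/s = 83.842 m/s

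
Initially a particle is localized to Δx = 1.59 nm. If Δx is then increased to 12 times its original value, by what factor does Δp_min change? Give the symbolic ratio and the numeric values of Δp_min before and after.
Original Δp_min = 3.316 × 10^-26 kg·m/s; new Δp'_min = 2.764 × 10^-27 kg·m/s; ratio Δp'_min/Δp_min = 1/12.

From the uncertainty principle ΔxΔp ≥ ℏ/2, the minimum momentum uncertainty is Δp_min = ℏ/(2Δx).

Original (Δx = 1.59 nm = 1.590e-09 m):
Δp_min = (1.055e-34 J·s)/(2 × 1.590e-09 m) = 3.316e-26 kg·m/s

When Δx → 12Δx:
Δp'_min = ℏ/(2 × 12Δx) = (1/12) × ℏ/(2Δx) = (1/12) × Δp_min
Δp'_min = 1/12 × 3.316e-26 kg·m/s = 2.764e-27 kg·m/s

Since Δp_min ∝ 1/Δx, when Δx is increased to 12 times its original value, Δp_min decreases to 1/12 of its original value.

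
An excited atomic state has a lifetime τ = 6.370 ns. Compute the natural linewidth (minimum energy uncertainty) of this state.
51.665 neV

Using the energy-time uncertainty principle:
ΔEΔt ≥ ℏ/2

The lifetime τ represents the time uncertainty Δt.
The natural linewidth (minimum energy uncertainty) is:

ΔE = ℏ/(2τ)
ΔE = (1.055e-34 J·s) / (2 × 6.370e-09 s)
ΔE = 8.278e-27 J = 51.665 neV

This natural linewidth limits the precision of spectroscopic measurements.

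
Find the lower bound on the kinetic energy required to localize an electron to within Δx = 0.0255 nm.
14.648 eV

Localizing a particle requires giving it sufficient momentum uncertainty:

1. From uncertainty principle: Δp ≥ ℏ/(2Δx)
   Δp_min = (1.055e-34 J·s) / (2 × 2.550e-11 m)
   Δp_min = 2.068e-24 kg·m/s

2. This momentum uncertainty corresponds to kinetic energy:
   KE ≈ (Δp)²/(2m) = (2.068e-24)²/(2 × 9.109e-31 kg)
   KE = 2.347e-18 J = 14.648 eV

Tighter localization requires more energy.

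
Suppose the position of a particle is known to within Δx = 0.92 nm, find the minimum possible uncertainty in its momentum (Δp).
5.731 × 10^-26 kg·m/s

Using the Heisenberg uncertainty principle:
ΔxΔp ≥ ℏ/2

The minimum uncertainty in momentum is:
Δp_min = ℏ/(2Δx)
Δp_min = (1.055e-34 J·s) / (2 × 9.200e-10 m)
Δp_min = 5.731e-26 kg·m/s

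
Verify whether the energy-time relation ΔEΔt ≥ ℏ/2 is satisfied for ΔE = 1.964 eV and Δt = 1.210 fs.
Yes, it satisfies the uncertainty relation.

Calculate the product ΔEΔt:
ΔE = 1.964 eV = 3.147e-19 J
ΔEΔt = (3.147e-19 J) × (1.210e-15 s)
ΔEΔt = 3.807e-34 J·s

Compare to the minimum allowed value ℏ/2:
ℏ/2 = 5.273e-35 J·s

Since ΔEΔt = 3.807e-34 J·s ≥ 5.273e-35 J·s = ℏ/2,
this satisfies the uncertainty relation.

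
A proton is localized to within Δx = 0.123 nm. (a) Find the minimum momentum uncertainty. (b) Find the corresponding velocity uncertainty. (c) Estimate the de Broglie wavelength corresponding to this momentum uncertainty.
(a) Δp_min = 4.287 × 10^-25 kg·m/s
(b) Δv_min = 256.297 m/s
(c) λ_dB = 1.546 nm

Step-by-step:

(a) From the uncertainty principle:
Δp_min = ℏ/(2Δx) = (1.055e-34 J·s)/(2 × 1.230e-10 m) = 4.287e-25 kg·m/s

(b) The velocity uncertainty:
Δv = Δp/m = (4.287e-25 kg·m/s)/(1.673e-27 kg) = 2.563e+02 m/s = 256.297 m/s

(c) The de Broglie wavelength for this momentum:
λ = h/p = (6.626e-34 J·s)/(4.287e-25 kg·m/s) = 1.546e-09 m = 1.546 nm

Note: The de Broglie wavelength is comparable to the localization size, as expected from wave-particle duality.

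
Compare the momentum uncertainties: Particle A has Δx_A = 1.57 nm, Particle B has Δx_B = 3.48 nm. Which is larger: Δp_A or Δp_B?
Particle A has the larger minimum momentum uncertainty, by a factor of 2.22.

For each particle, the minimum momentum uncertainty is Δp_min = ℏ/(2Δx):

Particle A: Δp_A = ℏ/(2×1.570e-09 m) = 3.359e-26 kg·m/s
Particle B: Δp_B = ℏ/(2×3.480e-09 m) = 1.515e-26 kg·m/s

Ratio: Δp_A/Δp_B = 2.22

Since Δp_min ∝ 1/Δx, the particle with smaller position uncertainty (A) has larger momentum uncertainty.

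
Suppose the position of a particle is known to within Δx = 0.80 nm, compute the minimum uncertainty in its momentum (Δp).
6.591 × 10^-26 kg·m/s

Using the Heisenberg uncertainty principle:
ΔxΔp ≥ ℏ/2

The minimum uncertainty in momentum is:
Δp_min = ℏ/(2Δx)
Δp_min = (1.055e-34 J·s) / (2 × 8.000e-10 m)
Δp_min = 6.591e-26 kg·m/s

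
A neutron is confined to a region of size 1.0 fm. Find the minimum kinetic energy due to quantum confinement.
5.180 MeV

Using the uncertainty principle:

1. Position uncertainty: Δx ≈ 1.000e-15 m
2. Minimum momentum uncertainty: Δp = ℏ/(2Δx) = 5.273e-20 kg·m/s
3. Minimum kinetic energy:
   KE = (Δp)²/(2m) = (5.273e-20)²/(2 × 1.675e-27 kg)
   KE = 8.300e-13 J = 5.180 MeV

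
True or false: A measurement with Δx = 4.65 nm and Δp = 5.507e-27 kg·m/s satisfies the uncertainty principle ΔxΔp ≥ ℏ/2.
No, it violates the uncertainty principle (impossible measurement).

Calculate the product ΔxΔp:
ΔxΔp = (4.650e-09 m) × (5.507e-27 kg·m/s)
ΔxΔp = 2.561e-35 J·s

Compare to the minimum allowed value ℏ/2:
ℏ/2 = 5.273e-35 J·s

Since ΔxΔp = 2.561e-35 J·s < 5.273e-35 J·s = ℏ/2,
the measurement violates the uncertainty principle.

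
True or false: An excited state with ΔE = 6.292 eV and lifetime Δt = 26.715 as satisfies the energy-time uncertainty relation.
No, it violates the uncertainty relation.

Calculate the product ΔEΔt:
ΔE = 6.292 eV = 1.008e-18 J
ΔEΔt = (1.008e-18 J) × (2.671e-17 s)
ΔEΔt = 2.693e-35 J·s

Compare to the minimum allowed value ℏ/2:
ℏ/2 = 5.273e-35 J·s

Since ΔEΔt = 2.693e-35 J·s < 5.273e-35 J·s = ℏ/2,
this violates the uncertainty relation.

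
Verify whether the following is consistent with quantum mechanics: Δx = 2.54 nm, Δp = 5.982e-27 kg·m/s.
No, it violates the uncertainty principle (impossible measurement).

Calculate the product ΔxΔp:
ΔxΔp = (2.540e-09 m) × (5.982e-27 kg·m/s)
ΔxΔp = 1.519e-35 J·s

Compare to the minimum allowed value ℏ/2:
ℏ/2 = 5.273e-35 J·s

Since ΔxΔp = 1.519e-35 J·s < 5.273e-35 J·s = ℏ/2,
the measurement violates the uncertainty principle.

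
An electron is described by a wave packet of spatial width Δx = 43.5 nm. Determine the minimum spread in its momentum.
1.212 × 10^-27 kg·m/s

For a wave packet, the spatial width Δx and momentum spread Δp are related by the uncertainty principle:
ΔxΔp ≥ ℏ/2

The minimum momentum spread is:
Δp_min = ℏ/(2Δx)
Δp_min = (1.055e-34 J·s) / (2 × 4.350e-08 m)
Δp_min = 1.212e-27 kg·m/s

A wave packet cannot have both a well-defined position and well-defined momentum.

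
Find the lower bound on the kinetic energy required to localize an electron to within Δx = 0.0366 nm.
7.111 eV

Localizing a particle requires giving it sufficient momentum uncertainty:

1. From uncertainty principle: Δp ≥ ℏ/(2Δx)
   Δp_min = (1.055e-34 J·s) / (2 × 3.660e-11 m)
   Δp_min = 1.441e-24 kg·m/s

2. This momentum uncertainty corresponds to kinetic energy:
   KE ≈ (Δp)²/(2m) = (1.441e-24)²/(2 × 9.109e-31 kg)
   KE = 1.139e-18 J = 7.111 eV

Tighter localization requires more energy.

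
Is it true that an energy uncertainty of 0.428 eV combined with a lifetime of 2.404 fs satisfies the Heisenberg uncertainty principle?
Yes, it satisfies the uncertainty relation.

Calculate the product ΔEΔt:
ΔE = 0.428 eV = 6.857e-20 J
ΔEΔt = (6.857e-20 J) × (2.404e-15 s)
ΔEΔt = 1.648e-34 J·s

Compare to the minimum allowed value ℏ/2:
ℏ/2 = 5.273e-35 J·s

Since ΔEΔt = 1.648e-34 J·s ≥ 5.273e-35 J·s = ℏ/2,
this satisfies the uncertainty relation.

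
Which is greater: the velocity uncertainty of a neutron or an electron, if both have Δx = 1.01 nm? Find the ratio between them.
The electron has the larger minimum velocity uncertainty, by a ratio of 1838.7.

For both particles, Δp_min = ℏ/(2Δx) = 5.221e-26 kg·m/s (same for both).

The velocity uncertainty is Δv = Δp/m:
- neutron: Δv = 5.221e-26 / 1.675e-27 = 3.117e+01 m/s = 31.169 m/s
- electron: Δv = 5.221e-26 / 9.109e-31 = 5.731e+04 m/s = 57.311 km/s

Ratio: 5.731e+04 / 3.117e+01 = 1838.7

The lighter particle has larger velocity uncertainty because Δv ∝ 1/m.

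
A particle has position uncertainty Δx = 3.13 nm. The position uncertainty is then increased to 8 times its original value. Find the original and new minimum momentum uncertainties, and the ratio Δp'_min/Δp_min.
Original Δp_min = 1.685 × 10^-26 kg·m/s; new Δp'_min = 2.106 × 10^-27 kg·m/s; ratio Δp'_min/Δp_min = 1/8.

From the uncertainty principle ΔxΔp ≥ ℏ/2, the minimum momentum uncertainty is Δp_min = ℏ/(2Δx).

Original (Δx = 3.13 nm = 3.130e-09 m):
Δp_min = (1.055e-34 J·s)/(2 × 3.130e-09 m) = 1.685e-26 kg·m/s

When Δx → 8Δx:
Δp'_min = ℏ/(2 × 8Δx) = (1/8) × ℏ/(2Δx) = (1/8) × Δp_min
Δp'_min = 1/8 × 1.685e-26 kg·m/s = 2.106e-27 kg·m/s

Since Δp_min ∝ 1/Δx, when Δx is increased to 8 times its original value, Δp_min decreases to 1/8 of its original value.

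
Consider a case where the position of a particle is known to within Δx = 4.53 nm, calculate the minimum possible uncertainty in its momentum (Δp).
1.164 × 10^-26 kg·m/s

Using the Heisenberg uncertainty principle:
ΔxΔp ≥ ℏ/2

The minimum uncertainty in momentum is:
Δp_min = ℏ/(2Δx)
Δp_min = (1.055e-34 J·s) / (2 × 4.530e-09 m)
Δp_min = 1.164e-26 kg·m/s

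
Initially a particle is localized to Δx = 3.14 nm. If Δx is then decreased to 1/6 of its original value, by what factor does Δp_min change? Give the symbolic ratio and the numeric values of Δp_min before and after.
Original Δp_min = 1.679 × 10^-26 kg·m/s; new Δp'_min = 1.008 × 10^-25 kg·m/s; ratio Δp'_min/Δp_min = 6.

From the uncertainty principle ΔxΔp ≥ ℏ/2, the minimum momentum uncertainty is Δp_min = ℏ/(2Δx).

Original (Δx = 3.14 nm = 3.140e-09 m):
Δp_min = (1.055e-34 J·s)/(2 × 3.140e-09 m) = 1.679e-26 kg·m/s

When Δx → (1/6)Δx:
Δp'_min = ℏ/(2 × (1/6)Δx) = 6 × ℏ/(2Δx) = 6 × Δp_min
Δp'_min = 6 × 1.679e-26 kg·m/s = 1.008e-25 kg·m/s

Since Δp_min ∝ 1/Δx, when Δx is decreased to 1/6 of its original value, Δp_min increases to 6 times its original value.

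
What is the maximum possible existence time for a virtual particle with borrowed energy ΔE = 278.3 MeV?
1.183 ys

Using the energy-time uncertainty principle:
ΔEΔt ≥ ℏ/2

For a virtual particle borrowing energy ΔE, the maximum lifetime is:
Δt_max = ℏ/(2ΔE)

Converting energy:
ΔE = 278.3 MeV = 4.459e-11 J

Δt_max = (1.055e-34 J·s) / (2 × 4.459e-11 J)
Δt_max = 1.183e-24 s = 1.183 ys

Virtual particles with higher borrowed energy exist for shorter times.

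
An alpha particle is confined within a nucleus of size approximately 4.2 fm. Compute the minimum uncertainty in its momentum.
1.255 × 10^-20 kg·m/s

Using the Heisenberg uncertainty principle:
ΔxΔp ≥ ℏ/2

With Δx ≈ L = 4.200e-15 m (the confinement size):
Δp_min = ℏ/(2Δx)
Δp_min = (1.055e-34 J·s) / (2 × 4.200e-15 m)
Δp_min = 1.255e-20 kg·m/s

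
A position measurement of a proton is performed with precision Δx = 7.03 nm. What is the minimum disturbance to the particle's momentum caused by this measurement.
7.501 × 10^-27 kg·m/s

The uncertainty principle implies that measuring position disturbs momentum:
ΔxΔp ≥ ℏ/2

When we measure position with precision Δx, we necessarily introduce a momentum uncertainty:
Δp ≥ ℏ/(2Δx)
Δp_min = (1.055e-34 J·s) / (2 × 7.030e-09 m)
Δp_min = 7.501e-27 kg·m/s

The more precisely we measure position, the greater the momentum disturbance.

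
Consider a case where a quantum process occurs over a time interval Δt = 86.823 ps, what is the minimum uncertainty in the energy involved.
3.791 μeV

Using the energy-time uncertainty principle:
ΔEΔt ≥ ℏ/2

The minimum uncertainty in energy is:
ΔE_min = ℏ/(2Δt)
ΔE_min = (1.055e-34 J·s) / (2 × 8.682e-11 s)
ΔE_min = 6.073e-25 J = 3.791 μeV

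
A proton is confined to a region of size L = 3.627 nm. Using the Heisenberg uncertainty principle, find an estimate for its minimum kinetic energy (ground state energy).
394.329 neV

Using the uncertainty principle to estimate ground state energy:

1. The position uncertainty is approximately the confinement size:
   Δx ≈ L = 3.627e-09 m

2. From ΔxΔp ≥ ℏ/2, the minimum momentum uncertainty is:
   Δp ≈ ℏ/(2L) = 1.454e-26 kg·m/s

3. The kinetic energy is approximately:
   KE ≈ (Δp)²/(2m) = (1.454e-26)²/(2 × 1.673e-27 kg)
   KE ≈ 6.318e-26 J = 394.329 neV

This is an order-of-magnitude estimate of the ground state energy.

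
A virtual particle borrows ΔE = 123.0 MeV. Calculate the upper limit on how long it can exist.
2.676 ys

Using the energy-time uncertainty principle:
ΔEΔt ≥ ℏ/2

For a virtual particle borrowing energy ΔE, the maximum lifetime is:
Δt_max = ℏ/(2ΔE)

Converting energy:
ΔE = 123.0 MeV = 1.971e-11 J

Δt_max = (1.055e-34 J·s) / (2 × 1.971e-11 J)
Δt_max = 2.676e-24 s = 2.676 ys

Virtual particles with higher borrowed energy exist for shorter times.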